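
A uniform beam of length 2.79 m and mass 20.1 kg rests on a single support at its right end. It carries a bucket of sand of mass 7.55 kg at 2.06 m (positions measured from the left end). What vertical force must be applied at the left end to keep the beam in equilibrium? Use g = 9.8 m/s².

F ≈ 118 N

About the right end:
Beam weight: 20.1 × 9.8 = 197 N down at 1.395 m → arm 1.395 m, τ = 197 × 1.395 = 274.8 N·m counterclockwise.
Bucket of sand: 7.55 × 9.8 = 73.99 N down at 2.06 m → arm 0.73 m, τ = 73.99 × 0.73 = 54.01 N·m counterclockwise.
Net moment of the loads = 328.8 N·m counterclockwise.
The upward force F acts at the left end, arm 2.79 m, giving F × 2.79 clockwise.
For rotational equilibrium, F × 2.79 = 328.8, so F = 328.8 / 2.79 = 118 N.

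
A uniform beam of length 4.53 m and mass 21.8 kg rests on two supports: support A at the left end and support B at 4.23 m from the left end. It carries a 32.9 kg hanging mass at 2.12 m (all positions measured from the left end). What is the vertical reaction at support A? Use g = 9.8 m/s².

R_A ≈ 260 N

Taking torques about support B:
Beam weight: 21.8 × 9.8 = 213.6 N down at 2.265 m → arm 1.965 m, τ = 213.6 × 1.965 = 419.7 N·m counterclockwise.
Hanging mass: 32.9 × 9.8 = 322.4 N down at 2.12 m → arm 2.11 m, τ = 322.4 × 2.11 = 680.3 N·m counterclockwise.
Net load moment about support B = 1100 N·m counterclockwise.
Reaction R at support A is upward at 0 m, arm 4.23 m → moment R × 4.23 clockwise.
For rotational equilibrium, R × 4.23 = 1100, so R = 260 N.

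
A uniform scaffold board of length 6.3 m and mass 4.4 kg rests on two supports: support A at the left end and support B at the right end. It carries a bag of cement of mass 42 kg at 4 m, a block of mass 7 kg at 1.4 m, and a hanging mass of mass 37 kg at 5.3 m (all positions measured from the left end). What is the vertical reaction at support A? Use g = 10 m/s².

Taking torques about support B:
Beam weight: 4.4 × 10 = 44 N down at 3.15 m → arm 3.15 m, τ = 44 × 3.15 = 138.6 N·m counterclockwise.
Bag of cement: 42 × 10 = 420 N down at 4 m → arm 2.3 m, τ = 420 × 2.3 = 966 N·m counterclockwise.
Block: 7 × 10 = 70 N down at 1.4 m → arm 4.9 m, τ = 70 × 4.9 = 343 N·m counterclockwise.
Hanging mass: 37 × 10 = 370 N down at 5.3 m → arm 1 m, τ = 370 × 1 = 370 N·m counterclockwise.
Net load moment about support B = 1818 N·m counterclockwise.
Reaction R at support A is upward at 0 m, arm 6.3 m → moment R × 6.3 clockwise.
Balancing moments: R × 6.3 = 1818, giving R = 289 N.

R_A ≈ 289 N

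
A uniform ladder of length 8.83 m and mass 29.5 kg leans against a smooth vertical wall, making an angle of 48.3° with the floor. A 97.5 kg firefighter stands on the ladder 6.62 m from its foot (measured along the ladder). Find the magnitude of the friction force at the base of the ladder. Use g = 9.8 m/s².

Sum moments about the foot of the ladder (the floor normal and friction both act there and drop out).
Ladder weight 29.5×9.8 = 289.1 N acts at 4.415 m along the ladder; its horizontal arm is 4.415·cos48.3° = 2.937 m → τ = 849.1 N·m clockwise.
Firefighter: 97.5×9.8 = 955.5 N at 6.62 m → arm 4.404 m → τ = 4208 N·m clockwise.
Wall normal N acts horizontally at the top; its moment arm is the height L sinθ = 8.83·sin48.3° = 6.593 m, counterclockwise.
Balancing moments: N × 6.593 = 5057, giving N = 767 N.
ΣFx = 0: friction at the foot balances the wall's push, so f = N_wall = 767 N.

f ≈ 767 N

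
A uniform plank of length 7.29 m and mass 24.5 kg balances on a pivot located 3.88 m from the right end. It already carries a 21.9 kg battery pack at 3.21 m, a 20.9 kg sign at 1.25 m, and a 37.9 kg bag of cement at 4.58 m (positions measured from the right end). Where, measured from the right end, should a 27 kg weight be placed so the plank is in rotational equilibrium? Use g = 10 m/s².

x ≈ 5.69 m from the right end

Taking torques about the pivot (at 3.88 m from the right end):
Beam weight: 24.5 × 10 = 245 N down at 3.645 m → arm 0.235 m, τ = 245 × 0.235 = 57.57 N·m clockwise.
Battery pack: 21.9 × 10 = 219 N down at 3.21 m → arm 0.67 m, τ = 219 × 0.67 = 146.7 N·m clockwise.
Sign: 20.9 × 10 = 209 N down at 1.25 m → arm 2.63 m, τ = 209 × 2.63 = 549.7 N·m clockwise.
Bag of cement: 37.9 × 10 = 379 N down at 4.58 m → arm 0.7 m, τ = 379 × 0.7 = 265.3 N·m counterclockwise.
Net moment of existing loads = 488.7 N·m clockwise.
The weight weighs 27 × 10 = 270 N and must supply an equal counterclockwise moment, so its lever arm about the pivot is 488.7 / 270 = 1.81 m.
That puts it at 3.88 + 1.81 = 5.69 m from the right end.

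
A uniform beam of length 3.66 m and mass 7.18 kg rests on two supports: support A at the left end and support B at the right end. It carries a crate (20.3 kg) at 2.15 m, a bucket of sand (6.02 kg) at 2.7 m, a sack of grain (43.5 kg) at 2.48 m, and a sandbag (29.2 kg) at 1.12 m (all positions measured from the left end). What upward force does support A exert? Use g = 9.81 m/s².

R_A ≈ 469 N

Take moments about support B.
Beam weight: 7.18 × 9.81 = 70.44 N down at 1.83 m → arm 1.83 m, τ = 70.44 × 1.83 = 128.9 N·m counterclockwise.
Crate: 20.3 × 9.81 = 199.1 N down at 2.15 m → arm 1.51 m, τ = 199.1 × 1.51 = 300.6 N·m counterclockwise.
Bucket of sand: 6.02 × 9.81 = 59.06 N down at 2.7 m → arm 0.96 m, τ = 59.06 × 0.96 = 56.7 N·m counterclockwise.
Sack of grain: 43.5 × 9.81 = 426.7 N down at 2.48 m → arm 1.18 m, τ = 426.7 × 1.18 = 503.5 N·m counterclockwise.
Sandbag: 29.2 × 9.81 = 286.5 N down at 1.12 m → arm 2.54 m, τ = 286.5 × 2.54 = 727.7 N·m counterclockwise.
Net load moment about support B = 1717 N·m counterclockwise.
Reaction R at support A is upward at 0 m, arm 3.66 m → moment R × 3.66 clockwise.
Στ = 0 ⇒ R × 3.66 = 1717 ⇒ R = 469 N.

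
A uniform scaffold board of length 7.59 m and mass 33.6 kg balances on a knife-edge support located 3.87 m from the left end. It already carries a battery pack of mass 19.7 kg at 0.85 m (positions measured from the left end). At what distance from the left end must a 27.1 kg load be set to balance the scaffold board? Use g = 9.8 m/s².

Take moments about the knife-edge support (at 3.87 m from the left end).
Beam weight: 33.6 × 9.8 = 329.3 N down at 3.795 m → arm 0.075 m, τ = 329.3 × 0.075 = 24.7 N·m counterclockwise.
Battery pack: 19.7 × 9.8 = 193.1 N down at 0.85 m → arm 3.02 m, τ = 193.1 × 3.02 = 583.2 N·m counterclockwise.
Net moment of existing loads = 607.9 N·m counterclockwise.
The load weighs 27.1 × 9.8 = 265.6 N and must supply an equal clockwise moment, so its lever arm about the knife-edge support is 607.9 / 265.6 = 2.29 m.
That puts it at 3.87 + 2.29 = 6.16 m from the left end.

x ≈ 6.16 m from the left end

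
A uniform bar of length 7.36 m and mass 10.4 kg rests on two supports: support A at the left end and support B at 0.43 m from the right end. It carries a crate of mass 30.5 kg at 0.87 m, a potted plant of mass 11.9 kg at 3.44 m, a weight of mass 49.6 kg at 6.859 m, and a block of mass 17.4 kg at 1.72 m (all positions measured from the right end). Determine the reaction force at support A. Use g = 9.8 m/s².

About support B:
Beam weight: 10.4 × 9.8 = 101.9 N down at 3.68 m → arm 3.25 m, τ = 101.9 × 3.25 = 331.2 N·m counterclockwise.
Crate: 30.5 × 9.8 = 298.9 N down at 0.87 m → arm 0.44 m, τ = 298.9 × 0.44 = 131.5 N·m counterclockwise.
Potted plant: 11.9 × 9.8 = 116.6 N down at 3.44 m → arm 3.01 m, τ = 116.6 × 3.01 = 351 N·m counterclockwise.
Weight: 49.6 × 9.8 = 486.1 N down at 6.859 m → arm 6.429 m, τ = 486.1 × 6.429 = 3125 N·m counterclockwise.
Block: 17.4 × 9.8 = 170.5 N down at 1.72 m → arm 1.29 m, τ = 170.5 × 1.29 = 219.9 N·m counterclockwise.
Net load moment about support B = 4159 N·m counterclockwise.
Reaction R at support A is upward at 7.36 m, arm 6.93 m → moment R × 6.93 clockwise.
Setting net torque to zero: R × 6.93 = 4159 → R = 600 N.

R_A ≈ 600 N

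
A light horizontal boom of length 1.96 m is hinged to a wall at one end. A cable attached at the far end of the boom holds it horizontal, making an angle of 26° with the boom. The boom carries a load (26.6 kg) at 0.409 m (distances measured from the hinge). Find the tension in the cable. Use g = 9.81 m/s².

T ≈ 124 N

Choose the hinge as the axis so the unknown hinge reaction has zero arm there.
Load: 26.6 × 9.81 = 260.9 N down at 0.409 m → arm 0.409 m, τ = 260.9 × 0.409 = 106.7 N·m clockwise.
Total clockwise load moment = 106.7 N·m.
The cable tension T acts at 1.96 m; only its component perpendicular to the boom, T sinθ, produces torque. sin 26° = 0.4384.
Στ = 0 ⇒ T × 1.96 × 0.4384 = 106.7 ⇒ T = 106.7 / 0.8593 = 124 N.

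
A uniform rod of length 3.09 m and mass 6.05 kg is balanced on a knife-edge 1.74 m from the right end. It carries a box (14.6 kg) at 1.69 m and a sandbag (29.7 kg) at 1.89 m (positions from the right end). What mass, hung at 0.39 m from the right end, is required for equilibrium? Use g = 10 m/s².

m ≈ 1.89 kg

Taking torques about the knife-edge (at 1.74 m from the right end):
Beam weight: 6.05 × 10 = 60.5 N down at 1.545 m → arm 0.195 m, τ = 60.5 × 0.195 = 11.8 N·m clockwise.
Box: 14.6 × 10 = 146 N down at 1.69 m → arm 0.05 m, τ = 146 × 0.05 = 7.3 N·m clockwise.
Sandbag: 29.7 × 10 = 297 N down at 1.89 m → arm 0.15 m, τ = 297 × 0.15 = 44.55 N·m counterclockwise.
Net moment of known loads = 25.45 N·m counterclockwise.
An unknown mass m at 0.39 m has arm 1.35 m; its moment is m·g·1.35 clockwise.
Στ = 0 ⇒ m × 10 × 1.35 = 25.45 ⇒ m = 25.45 / (10 × 1.35) = 1.89 kg.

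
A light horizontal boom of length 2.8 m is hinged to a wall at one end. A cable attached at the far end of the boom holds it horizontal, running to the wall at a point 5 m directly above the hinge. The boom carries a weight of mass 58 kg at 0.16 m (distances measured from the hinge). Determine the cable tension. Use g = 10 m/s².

Take moments about the hinge.
Weight: 58 × 10 = 580 N down at 0.16 m → arm 0.16 m, τ = 580 × 0.16 = 92.8 N·m clockwise.
Total clockwise load moment = 92.8 N·m.
The cable tension T acts at 2.8 m; only its component perpendicular to the boom, T sinθ, produces torque. sinθ = h/√(h²+d²) = 5/√(5²+2.8²) = 0.8725.
Στ = 0 ⇒ T × 2.8 × 0.8725 = 92.8 ⇒ T = 92.8 / 2.443 = 38 N.

T ≈ 38 N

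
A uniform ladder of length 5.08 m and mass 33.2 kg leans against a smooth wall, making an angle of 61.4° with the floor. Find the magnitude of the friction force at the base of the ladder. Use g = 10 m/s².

f ≈ 90.5 N

Sum moments about the foot of the ladder (the floor normal and friction both act there and drop out).
Ladder weight 33.2×10 = 332 N acts at 2.54 m along the ladder; its horizontal arm is 2.54·cos61.4° = 1.216 m → τ = 403.7 N·m clockwise.
Wall normal N acts horizontally at the top; its moment arm is the height L sinθ = 5.08·sin61.4° = 4.46 m, counterclockwise.
Στ = 0 ⇒ N × 4.46 = 403.7 ⇒ N = 90.5 N.
ΣFx = 0: friction at the foot balances the wall's push, so f = N_wall = 90.5 N.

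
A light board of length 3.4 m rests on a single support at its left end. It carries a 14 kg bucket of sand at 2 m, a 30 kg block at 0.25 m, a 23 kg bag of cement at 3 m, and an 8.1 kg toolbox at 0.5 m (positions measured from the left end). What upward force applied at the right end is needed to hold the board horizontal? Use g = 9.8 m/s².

F ≈ 313 N

Take moments about the left end.
Bucket of sand: 14 × 9.8 = 137.2 N down at 2 m → arm 2 m, τ = 137.2 × 2 = 274.4 N·m clockwise.
Block: 30 × 9.8 = 294 N down at 0.25 m → arm 0.25 m, τ = 294 × 0.25 = 73.5 N·m clockwise.
Bag of cement: 23 × 9.8 = 225.4 N down at 3 m → arm 3 m, τ = 225.4 × 3 = 676.2 N·m clockwise.
Toolbox: 8.1 × 9.8 = 79.38 N down at 0.5 m → arm 0.5 m, τ = 79.38 × 0.5 = 39.69 N·m clockwise.
Net moment of the loads = 1064 N·m clockwise.
The upward force F acts at the right end, arm 3.4 m, giving F × 3.4 counterclockwise.
Setting net torque to zero: F × 3.4 = 1064 → F = 1064 / 3.4 = 313 N.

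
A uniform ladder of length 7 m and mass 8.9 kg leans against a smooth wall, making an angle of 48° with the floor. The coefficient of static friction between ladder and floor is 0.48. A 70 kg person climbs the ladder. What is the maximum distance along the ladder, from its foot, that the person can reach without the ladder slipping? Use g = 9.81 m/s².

d ≈ 3.76 m

Sum moments about the foot of the ladder (the floor normal and friction both act there and drop out).
Ladder weight 8.9×9.81 = 87.31 N acts at 3.5 m along the ladder; its horizontal arm is 3.5·cos48° = 2.342 m → τ = 204.5 N·m clockwise.
Person weight 70×9.81 = 686.7 N at distance d → arm d·cos48° → τ = 686.7·d·0.6691 clockwise.
Wall normal N at the top has arm L sinθ = 5.202 m counterclockwise, so Στ = 0 gives N·5.202 = 204.5 + 459.5·d.
ΣFy = 0 ⇒ N_floor = 774 N, so the maximum friction is μ_s·N_floor = 0.48×774 = 371.5 N. ΣFx = 0 ⇒ N_wall = f, so at the slipping point N = 371.5 N.
Substituting: 371.5×5.202 = 204.5 + 459.5·d ⇒ d = (1933 − 204.5) / 459.5 = 3.76 m.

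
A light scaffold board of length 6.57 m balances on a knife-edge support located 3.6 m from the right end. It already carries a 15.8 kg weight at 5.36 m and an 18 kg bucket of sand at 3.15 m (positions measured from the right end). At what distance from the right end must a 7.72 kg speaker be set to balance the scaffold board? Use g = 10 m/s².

x ≈ 1.05 m from the right end

About the knife-edge support (at 3.6 m from the right end):
Weight: 15.8 × 10 = 158 N down at 5.36 m → arm 1.76 m, τ = 158 × 1.76 = 278.1 N·m counterclockwise.
Bucket of sand: 18 × 10 = 180 N down at 3.15 m → arm 0.45 m, τ = 180 × 0.45 = 81 N·m clockwise.
Net moment of existing loads = 197.1 N·m counterclockwise.
The speaker weighs 7.72 × 10 = 77.2 N and must supply an equal clockwise moment, so its lever arm about the knife-edge support is 197.1 / 77.2 = 2.55 m.
That puts it at 3.6 − 2.55 = 1.05 m from the right end.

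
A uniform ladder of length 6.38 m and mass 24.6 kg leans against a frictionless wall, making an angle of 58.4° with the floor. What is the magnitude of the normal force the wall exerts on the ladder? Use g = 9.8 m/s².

N_wall ≈ 74.2 N

About the foot of the ladder:
Ladder weight 24.6×9.8 = 241.1 N acts at 3.19 m along the ladder; its horizontal arm is 3.19·cos58.4° = 1.672 m → τ = 403.1 N·m clockwise.
Wall normal N acts horizontally at the top; its moment arm is the height L sinθ = 6.38·sin58.4° = 5.434 m, counterclockwise.
For rotational equilibrium, N × 5.434 = 403.1, so N = 74.2 N.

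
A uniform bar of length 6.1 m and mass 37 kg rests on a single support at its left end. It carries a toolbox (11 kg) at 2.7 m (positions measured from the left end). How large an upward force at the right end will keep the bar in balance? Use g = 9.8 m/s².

F ≈ 229 N

Taking torques about the left end:
Beam weight: 37 × 9.8 = 362.6 N down at 3.05 m → arm 3.05 m, τ = 362.6 × 3.05 = 1106 N·m clockwise.
Toolbox: 11 × 9.8 = 107.8 N down at 2.7 m → arm 2.7 m, τ = 107.8 × 2.7 = 291.1 N·m clockwise.
Net moment of the loads = 1397 N·m clockwise.
The upward force F acts at the right end, arm 6.1 m, giving F × 6.1 counterclockwise.
Setting net torque to zero: F × 6.1 = 1397 → F = 1397 / 6.1 = 229 N.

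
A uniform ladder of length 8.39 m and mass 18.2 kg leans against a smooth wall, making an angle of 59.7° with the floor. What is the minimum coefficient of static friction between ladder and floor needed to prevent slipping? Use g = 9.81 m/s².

μ_min ≈ 0.292

Sum moments about the foot of the ladder (the floor normal and friction both act there and drop out).
Ladder weight 18.2×9.81 = 178.5 N acts at 4.195 m along the ladder; its horizontal arm is 4.195·cos59.7° = 2.116 m → τ = 377.7 N·m clockwise.
Wall normal N acts horizontally at the top; its moment arm is the height L sinθ = 8.39·sin59.7° = 7.244 m, counterclockwise.
Στ = 0 ⇒ N × 7.244 = 377.7 ⇒ N = 52.14 N.
ΣFx = 0 ⇒ f = N_wall = 52.14 N. ΣFy = 0 ⇒ N_floor = 178.5 N.
μ_min = f / N_floor = 52.14 / 178.5 = 0.292.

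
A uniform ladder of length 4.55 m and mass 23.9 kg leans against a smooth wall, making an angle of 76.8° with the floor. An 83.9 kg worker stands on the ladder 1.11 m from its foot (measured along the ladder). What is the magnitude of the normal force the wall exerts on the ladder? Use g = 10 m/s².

About the foot of the ladder:
Ladder weight 23.9×10 = 239 N acts at 2.275 m along the ladder; its horizontal arm is 2.275·cos76.8° = 0.5195 m → τ = 124.2 N·m clockwise.
Worker: 83.9×10 = 839 N at 1.11 m → arm 0.2535 m → τ = 212.7 N·m clockwise.
Wall normal N acts horizontally at the top; its moment arm is the height L sinθ = 4.55·sin76.8° = 4.43 m, counterclockwise.
Balancing moments: N × 4.43 = 336.9, giving N = 76 N.

N_wall ≈ 76 N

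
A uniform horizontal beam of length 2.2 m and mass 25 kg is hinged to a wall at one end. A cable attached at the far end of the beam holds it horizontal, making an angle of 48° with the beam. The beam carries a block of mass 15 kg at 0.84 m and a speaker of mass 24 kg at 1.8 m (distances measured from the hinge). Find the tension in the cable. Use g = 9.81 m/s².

Take moments about the hinge.
Beam weight: 25 × 9.81 = 245.2 N down at 1.1 m → arm 1.1 m, τ = 245.2 × 1.1 = 269.7 N·m clockwise.
Block: 15 × 9.81 = 147.2 N down at 0.84 m → arm 0.84 m, τ = 147.2 × 0.84 = 123.6 N·m clockwise.
Speaker: 24 × 9.81 = 235.4 N down at 1.8 m → arm 1.8 m, τ = 235.4 × 1.8 = 423.7 N·m clockwise.
Total clockwise load moment = 817 N·m.
The cable tension T acts at 2.2 m; only its component perpendicular to the beam, T sinθ, produces torque. sin 48° = 0.7431.
Στ = 0 ⇒ T × 2.2 × 0.7431 = 817 ⇒ T = 817 / 1.635 = 500 N.

T ≈ 500 N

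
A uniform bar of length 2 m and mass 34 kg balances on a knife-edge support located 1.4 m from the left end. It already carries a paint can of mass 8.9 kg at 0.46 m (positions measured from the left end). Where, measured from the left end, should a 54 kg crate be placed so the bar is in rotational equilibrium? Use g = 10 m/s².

Taking torques about the knife-edge support (at 1.4 m from the left end):
Beam weight: 34 × 10 = 340 N down at 1 m → arm 0.4 m, τ = 340 × 0.4 = 136 N·m counterclockwise.
Paint can: 8.9 × 10 = 89 N down at 0.46 m → arm 0.94 m, τ = 89 × 0.94 = 83.66 N·m counterclockwise.
Net moment of existing loads = 219.7 N·m counterclockwise.
The crate weighs 54 × 10 = 540 N and must supply an equal clockwise moment, so its lever arm about the knife-edge support is 219.7 / 540 = 0.407 m.
That puts it at 1.4 + 0.407 = 1.81 m from the left end.

x ≈ 1.81 m from the left end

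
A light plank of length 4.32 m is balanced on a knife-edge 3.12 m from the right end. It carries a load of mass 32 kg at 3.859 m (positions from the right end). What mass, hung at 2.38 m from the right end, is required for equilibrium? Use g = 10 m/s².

About the knife-edge (at 3.12 m from the right end):
Load: 32 × 10 = 320 N down at 3.859 m → arm 0.739 m, τ = 320 × 0.739 = 236.5 N·m counterclockwise.
Net moment of known loads = 236.5 N·m counterclockwise.
An unknown mass m at 2.38 m has arm 0.74 m; its moment is m·g·0.74 clockwise.
Setting net torque to zero: m × 10 × 0.74 = 236.5 → m = 236.5 / (10 × 0.74) = 32 kg.

m ≈ 32 kg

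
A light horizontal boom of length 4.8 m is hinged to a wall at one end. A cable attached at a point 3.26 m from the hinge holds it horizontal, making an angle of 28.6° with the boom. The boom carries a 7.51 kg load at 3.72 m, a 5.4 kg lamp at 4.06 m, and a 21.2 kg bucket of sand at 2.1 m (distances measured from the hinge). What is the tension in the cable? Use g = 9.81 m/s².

T ≈ 593 N

About the hinge:
Load: 7.51 × 9.81 = 73.67 N down at 3.72 m → arm 3.72 m, τ = 73.67 × 3.72 = 274.1 N·m clockwise.
Lamp: 5.4 × 9.81 = 52.97 N down at 4.06 m → arm 4.06 m, τ = 52.97 × 4.06 = 215.1 N·m clockwise.
Bucket of sand: 21.2 × 9.81 = 208 N down at 2.1 m → arm 2.1 m, τ = 208 × 2.1 = 436.8 N·m clockwise.
Total clockwise load moment = 926 N·m.
The cable tension T acts at 3.26 m; only its component perpendicular to the boom, T sinθ, produces torque. sin 28.6° = 0.4787.
Στ = 0 ⇒ T × 3.26 × 0.4787 = 926 ⇒ T = 926 / 1.561 = 593 N.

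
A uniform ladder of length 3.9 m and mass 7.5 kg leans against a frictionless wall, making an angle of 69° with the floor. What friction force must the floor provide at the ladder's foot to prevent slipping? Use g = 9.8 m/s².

f ≈ 14.1 N

Take moments about the foot of the ladder.
Ladder weight 7.5×9.8 = 73.5 N acts at 1.95 m along the ladder; its horizontal arm is 1.95·cos69° = 0.6988 m → τ = 51.36 N·m clockwise.
Wall normal N acts horizontally at the top; its moment arm is the height L sinθ = 3.9·sin69° = 3.641 m, counterclockwise.
Balancing moments: N × 3.641 = 51.36, giving N = 14.1 N.
ΣFx = 0: friction at the foot balances the wall's push, so f = N_wall = 14.1 N.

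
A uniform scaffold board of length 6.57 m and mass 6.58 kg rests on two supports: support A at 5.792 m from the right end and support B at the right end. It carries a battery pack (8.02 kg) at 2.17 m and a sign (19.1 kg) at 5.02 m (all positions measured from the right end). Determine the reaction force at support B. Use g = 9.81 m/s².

Taking torques about support A:
Beam weight: 6.58 × 9.81 = 64.55 N down at 3.285 m → arm 2.507 m, τ = 64.55 × 2.507 = 161.8 N·m clockwise.
Battery pack: 8.02 × 9.81 = 78.68 N down at 2.17 m → arm 3.622 m, τ = 78.68 × 3.622 = 285 N·m clockwise.
Sign: 19.1 × 9.81 = 187.4 N down at 5.02 m → arm 0.772 m, τ = 187.4 × 0.772 = 144.7 N·m clockwise.
Net load moment about support A = 591.5 N·m clockwise.
Reaction R at support B is upward at 0 m, arm 5.792 m → moment R × 5.792 counterclockwise.
Balancing moments: R × 5.792 = 591.5, giving R = 102 N.

R_B ≈ 102 N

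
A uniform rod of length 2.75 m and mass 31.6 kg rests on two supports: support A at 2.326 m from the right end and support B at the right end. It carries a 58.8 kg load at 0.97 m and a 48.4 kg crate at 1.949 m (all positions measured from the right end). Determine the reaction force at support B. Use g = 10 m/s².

Taking torques about support A:
Beam weight: 31.6 × 10 = 316 N down at 1.375 m → arm 0.951 m, τ = 316 × 0.951 = 300.5 N·m clockwise.
Load: 58.8 × 10 = 588 N down at 0.97 m → arm 1.356 m, τ = 588 × 1.356 = 797.3 N·m clockwise.
Crate: 48.4 × 10 = 484 N down at 1.949 m → arm 0.377 m, τ = 484 × 0.377 = 182.5 N·m clockwise.
Net load moment about support A = 1280 N·m clockwise.
Reaction R at support B is upward at 0 m, arm 2.326 m → moment R × 2.326 counterclockwise.
Balancing moments: R × 2.326 = 1280, giving R = 550 N.

R_B ≈ 550 N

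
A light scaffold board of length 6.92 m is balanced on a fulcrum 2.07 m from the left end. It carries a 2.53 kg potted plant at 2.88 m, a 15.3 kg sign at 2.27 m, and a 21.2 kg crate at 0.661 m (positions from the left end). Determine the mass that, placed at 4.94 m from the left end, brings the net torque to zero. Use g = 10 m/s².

m ≈ 8.63 kg

About the fulcrum (at 2.07 m from the left end):
Potted plant: 2.53 × 10 = 25.3 N down at 2.88 m → arm 0.81 m, τ = 25.3 × 0.81 = 20.49 N·m clockwise.
Sign: 15.3 × 10 = 153 N down at 2.27 m → arm 0.2 m, τ = 153 × 0.2 = 30.6 N·m clockwise.
Crate: 21.2 × 10 = 212 N down at 0.661 m → arm 1.409 m, τ = 212 × 1.409 = 298.7 N·m counterclockwise.
Net moment of known loads = 247.6 N·m counterclockwise.
An unknown mass m at 4.94 m has arm 2.87 m; its moment is m·g·2.87 clockwise.
Balancing moments: m × 10 × 2.87 = 247.6, giving m = 247.6 / (10 × 2.87) = 8.63 kg.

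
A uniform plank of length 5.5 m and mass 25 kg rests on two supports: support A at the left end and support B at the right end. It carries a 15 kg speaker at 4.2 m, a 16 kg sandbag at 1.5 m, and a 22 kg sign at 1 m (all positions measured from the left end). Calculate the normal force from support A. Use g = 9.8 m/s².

R_A ≈ 448 N

About support B:
Beam weight: 25 × 9.8 = 245 N down at 2.75 m → arm 2.75 m, τ = 245 × 2.75 = 673.8 N·m counterclockwise.
Speaker: 15 × 9.8 = 147 N down at 4.2 m → arm 1.3 m, τ = 147 × 1.3 = 191.1 N·m counterclockwise.
Sandbag: 16 × 9.8 = 156.8 N down at 1.5 m → arm 4 m, τ = 156.8 × 4 = 627.2 N·m counterclockwise.
Sign: 22 × 9.8 = 215.6 N down at 1 m → arm 4.5 m, τ = 215.6 × 4.5 = 970.2 N·m counterclockwise.
Net load moment about support B = 2462 N·m counterclockwise.
Reaction R at support A is upward at 0 m, arm 5.5 m → moment R × 5.5 clockwise.
Setting net torque to zero: R × 5.5 = 2462 → R = 448 N.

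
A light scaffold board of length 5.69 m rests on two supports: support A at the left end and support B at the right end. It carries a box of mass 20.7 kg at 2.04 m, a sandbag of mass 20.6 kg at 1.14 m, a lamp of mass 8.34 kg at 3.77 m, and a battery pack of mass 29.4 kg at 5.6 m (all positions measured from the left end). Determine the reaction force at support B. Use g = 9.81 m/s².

Take moments about support A.
Box: 20.7 × 9.81 = 203.1 N down at 2.04 m → arm 2.04 m, τ = 203.1 × 2.04 = 414.3 N·m clockwise.
Sandbag: 20.6 × 9.81 = 202.1 N down at 1.14 m → arm 1.14 m, τ = 202.1 × 1.14 = 230.4 N·m clockwise.
Lamp: 8.34 × 9.81 = 81.82 N down at 3.77 m → arm 3.77 m, τ = 81.82 × 3.77 = 308.5 N·m clockwise.
Battery pack: 29.4 × 9.81 = 288.4 N down at 5.6 m → arm 5.6 m, τ = 288.4 × 5.6 = 1615 N·m clockwise.
Net load moment about support A = 2568 N·m clockwise.
Reaction R at support B is upward at 5.69 m, arm 5.69 m → moment R × 5.69 counterclockwise.
For rotational equilibrium, R × 5.69 = 2568, so R = 451 N.

R_B ≈ 451 N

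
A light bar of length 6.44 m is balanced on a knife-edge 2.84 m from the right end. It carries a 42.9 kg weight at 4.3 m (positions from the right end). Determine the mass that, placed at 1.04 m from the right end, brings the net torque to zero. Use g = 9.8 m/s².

m ≈ 34.8 kg

About the knife-edge (at 2.84 m from the right end):
Weight: 42.9 × 9.8 = 420.4 N down at 4.3 m → arm 1.46 m, τ = 420.4 × 1.46 = 613.8 N·m counterclockwise.
Net moment of known loads = 613.8 N·m counterclockwise.
An unknown mass m at 1.04 m has arm 1.8 m; its moment is m·g·1.8 clockwise.
Setting net torque to zero: m × 9.8 × 1.8 = 613.8 → m = 613.8 / (9.8 × 1.8) = 34.8 kg.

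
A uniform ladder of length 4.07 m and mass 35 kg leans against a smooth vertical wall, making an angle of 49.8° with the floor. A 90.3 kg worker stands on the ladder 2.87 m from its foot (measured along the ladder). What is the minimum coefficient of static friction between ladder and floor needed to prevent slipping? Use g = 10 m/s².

μ_min ≈ 0.547

Take moments about the foot of the ladder.
Ladder weight 35×10 = 350 N acts at 2.035 m along the ladder; its horizontal arm is 2.035·cos49.8° = 1.314 m → τ = 459.9 N·m clockwise.
Worker: 90.3×10 = 903 N at 2.87 m → arm 1.852 m → τ = 1672 N·m clockwise.
Wall normal N acts horizontally at the top; its moment arm is the height L sinθ = 4.07·sin49.8° = 3.109 m, counterclockwise.
Στ = 0 ⇒ N × 3.109 = 2132 ⇒ N = 685.8 N.
ΣFx = 0 ⇒ f = N_wall = 685.8 N. ΣFy = 0 ⇒ N_floor = 1253 N.
μ_min = f / N_floor = 685.8 / 1253 = 0.547.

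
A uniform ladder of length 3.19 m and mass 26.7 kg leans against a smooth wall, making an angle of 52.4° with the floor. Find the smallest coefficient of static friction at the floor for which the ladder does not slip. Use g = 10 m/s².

μ_min ≈ 0.385

Taking torques about the foot of the ladder:
Ladder weight 26.7×10 = 267 N acts at 1.595 m along the ladder; its horizontal arm is 1.595·cos52.4° = 0.9732 m → τ = 259.8 N·m clockwise.
Wall normal N acts horizontally at the top; its moment arm is the height L sinθ = 3.19·sin52.4° = 2.527 m, counterclockwise.
For rotational equilibrium, N × 2.527 = 259.8, so N = 102.8 N.
ΣFx = 0 ⇒ f = N_wall = 102.8 N. ΣFy = 0 ⇒ N_floor = 267 N.
μ_min = f / N_floor = 102.8 / 267 = 0.385.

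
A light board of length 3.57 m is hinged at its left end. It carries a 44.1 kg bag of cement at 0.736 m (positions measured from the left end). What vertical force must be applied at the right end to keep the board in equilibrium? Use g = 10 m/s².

F ≈ 90.9 N

Sum moments about the left end (the unknown pivot reaction has zero arm there).
Bag of cement: 44.1 × 10 = 441 N down at 0.736 m → arm 0.736 m, τ = 441 × 0.736 = 324.6 N·m clockwise.
Net moment of the loads = 324.6 N·m clockwise.
The upward force F acts at the right end, arm 3.57 m, giving F × 3.57 counterclockwise.
Setting net torque to zero: F × 3.57 = 324.6 → F = 324.6 / 3.57 = 90.9 N.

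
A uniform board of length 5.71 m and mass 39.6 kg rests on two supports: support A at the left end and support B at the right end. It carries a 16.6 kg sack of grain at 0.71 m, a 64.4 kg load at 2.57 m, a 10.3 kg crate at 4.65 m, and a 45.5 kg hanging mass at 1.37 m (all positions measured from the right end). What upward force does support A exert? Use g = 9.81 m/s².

R_A ≈ 688 N

About support B:
Beam weight: 39.6 × 9.81 = 388.5 N down at 2.855 m → arm 2.855 m, τ = 388.5 × 2.855 = 1109 N·m counterclockwise.
Sack of grain: 16.6 × 9.81 = 162.8 N down at 0.71 m → arm 0.71 m, τ = 162.8 × 0.71 = 115.6 N·m counterclockwise.
Load: 64.4 × 9.81 = 631.8 N down at 2.57 m → arm 2.57 m, τ = 631.8 × 2.57 = 1624 N·m counterclockwise.
Crate: 10.3 × 9.81 = 101 N down at 4.65 m → arm 4.65 m, τ = 101 × 4.65 = 469.7 N·m counterclockwise.
Hanging mass: 45.5 × 9.81 = 446.4 N down at 1.37 m → arm 1.37 m, τ = 446.4 × 1.37 = 611.6 N·m counterclockwise.
Net load moment about support B = 3930 N·m counterclockwise.
Reaction R at support A is upward at 5.71 m, arm 5.71 m → moment R × 5.71 clockwise.
Balancing moments: R × 5.71 = 3930, giving R = 688 N.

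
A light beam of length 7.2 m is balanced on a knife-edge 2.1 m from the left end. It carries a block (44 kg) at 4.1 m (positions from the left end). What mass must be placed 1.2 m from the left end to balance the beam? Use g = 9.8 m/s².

Sum moments about the knife-edge (at 2.1 m from the left end) (the support reaction has zero arm there).
Block: 44 × 9.8 = 431.2 N down at 4.1 m → arm 2 m, τ = 431.2 × 2 = 862.4 N·m clockwise.
Net moment of known loads = 862.4 N·m clockwise.
An unknown mass m at 1.2 m has arm 0.9 m; its moment is m·g·0.9 counterclockwise.
Setting net torque to zero: m × 9.8 × 0.9 = 862.4 → m = 862.4 / (9.8 × 0.9) = 97.8 kg.

m ≈ 97.8 kg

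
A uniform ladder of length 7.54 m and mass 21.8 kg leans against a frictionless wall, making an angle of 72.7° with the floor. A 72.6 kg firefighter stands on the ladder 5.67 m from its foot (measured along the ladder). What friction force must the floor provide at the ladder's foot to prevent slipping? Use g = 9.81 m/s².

f ≈ 200 N

Sum moments about the foot of the ladder (the floor normal and friction both act there and drop out).
Ladder weight 21.8×9.81 = 213.9 N acts at 3.77 m along the ladder; its horizontal arm is 3.77·cos72.7° = 1.121 m → τ = 239.8 N·m clockwise.
Firefighter: 72.6×9.81 = 712.2 N at 5.67 m → arm 1.686 m → τ = 1201 N·m clockwise.
Wall normal N acts horizontally at the top; its moment arm is the height L sinθ = 7.54·sin72.7° = 7.199 m, counterclockwise.
Στ = 0 ⇒ N × 7.199 = 1441 ⇒ N = 200 N.
ΣFx = 0: friction at the foot balances the wall's push, so f = N_wall = 200 N.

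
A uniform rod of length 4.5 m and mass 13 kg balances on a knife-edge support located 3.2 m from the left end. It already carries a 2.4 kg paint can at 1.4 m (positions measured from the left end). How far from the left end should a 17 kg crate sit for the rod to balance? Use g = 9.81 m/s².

Choose the knife-edge support (at 3.2 m from the left end) as the axis so the support reaction has zero arm there.
Beam weight: 13 × 9.81 = 127.5 N down at 2.25 m → arm 0.95 m, τ = 127.5 × 0.95 = 121.1 N·m counterclockwise.
Paint can: 2.4 × 9.81 = 23.54 N down at 1.4 m → arm 1.8 m, τ = 23.54 × 1.8 = 42.37 N·m counterclockwise.
Net moment of existing loads = 163.5 N·m counterclockwise.
The crate weighs 17 × 9.81 = 166.8 N and must supply an equal clockwise moment, so its lever arm about the knife-edge support is 163.5 / 166.8 = 0.98 m.
That puts it at 3.2 + 0.98 = 4.18 m from the left end.

x ≈ 4.18 m from the left end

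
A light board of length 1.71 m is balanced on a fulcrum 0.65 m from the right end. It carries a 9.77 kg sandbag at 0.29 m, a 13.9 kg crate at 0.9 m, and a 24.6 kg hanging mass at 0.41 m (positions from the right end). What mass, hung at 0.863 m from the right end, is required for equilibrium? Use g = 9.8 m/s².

m ≈ 27.9 kg

Taking torques about the fulcrum (at 0.65 m from the right end):
Sandbag: 9.77 × 9.8 = 95.75 N down at 0.29 m → arm 0.36 m, τ = 95.75 × 0.36 = 34.47 N·m clockwise.
Crate: 13.9 × 9.8 = 136.2 N down at 0.9 m → arm 0.25 m, τ = 136.2 × 0.25 = 34.05 N·m counterclockwise.
Hanging mass: 24.6 × 9.8 = 241.1 N down at 0.41 m → arm 0.24 m, τ = 241.1 × 0.24 = 57.86 N·m clockwise.
Net moment of known loads = 58.28 N·m clockwise.
An unknown mass m at 0.863 m has arm 0.213 m; its moment is m·g·0.213 counterclockwise.
For rotational equilibrium, m × 9.8 × 0.213 = 58.28, so m = 58.28 / (9.8 × 0.213) = 27.9 kg.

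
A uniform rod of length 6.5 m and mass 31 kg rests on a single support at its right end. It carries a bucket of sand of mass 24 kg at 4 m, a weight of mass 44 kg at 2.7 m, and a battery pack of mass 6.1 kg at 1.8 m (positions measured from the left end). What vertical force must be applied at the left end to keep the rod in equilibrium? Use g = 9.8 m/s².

F ≈ 538 N

Choose the right end as the axis so the unknown pivot reaction has zero arm there.
Beam weight: 31 × 9.8 = 303.8 N down at 3.25 m → arm 3.25 m, τ = 303.8 × 3.25 = 987.4 N·m counterclockwise.
Bucket of sand: 24 × 9.8 = 235.2 N down at 4 m → arm 2.5 m, τ = 235.2 × 2.5 = 588 N·m counterclockwise.
Weight: 44 × 9.8 = 431.2 N down at 2.7 m → arm 3.8 m, τ = 431.2 × 3.8 = 1639 N·m counterclockwise.
Battery pack: 6.1 × 9.8 = 59.78 N down at 1.8 m → arm 4.7 m, τ = 59.78 × 4.7 = 281 N·m counterclockwise.
Net moment of the loads = 3495 N·m counterclockwise.
The upward force F acts at the left end, arm 6.5 m, giving F × 6.5 clockwise.
For rotational equilibrium, F × 6.5 = 3495, so F = 3495 / 6.5 = 538 N.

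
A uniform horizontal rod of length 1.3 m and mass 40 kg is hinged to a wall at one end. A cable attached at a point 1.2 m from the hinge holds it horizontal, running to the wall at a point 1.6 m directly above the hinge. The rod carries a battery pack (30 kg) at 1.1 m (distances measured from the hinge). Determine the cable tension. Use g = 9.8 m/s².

Take moments about the hinge.
Beam weight: 40 × 9.8 = 392 N down at 0.65 m → arm 0.65 m, τ = 392 × 0.65 = 254.8 N·m clockwise.
Battery pack: 30 × 9.8 = 294 N down at 1.1 m → arm 1.1 m, τ = 294 × 1.1 = 323.4 N·m clockwise.
Total clockwise load moment = 578.2 N·m.
The cable tension T acts at 1.2 m; only its component perpendicular to the rod, T sinθ, produces torque. sinθ = h/√(h²+d²) = 1.6/√(1.6²+1.2²) = 0.8.
Setting net torque to zero: T × 1.2 × 0.8 = 578.2 → T = 578.2 / 0.96 = 602 N.

T ≈ 602 N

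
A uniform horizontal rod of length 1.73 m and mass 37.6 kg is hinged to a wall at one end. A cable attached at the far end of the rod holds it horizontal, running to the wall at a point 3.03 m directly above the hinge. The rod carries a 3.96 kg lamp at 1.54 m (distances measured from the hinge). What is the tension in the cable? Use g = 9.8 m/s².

Taking torques about the hinge:
Beam weight: 37.6 × 9.8 = 368.5 N down at 0.865 m → arm 0.865 m, τ = 368.5 × 0.865 = 318.8 N·m clockwise.
Lamp: 3.96 × 9.8 = 38.81 N down at 1.54 m → arm 1.54 m, τ = 38.81 × 1.54 = 59.77 N·m clockwise.
Total clockwise load moment = 378.6 N·m.
The cable tension T acts at 1.73 m; only its component perpendicular to the rod, T sinθ, produces torque. sinθ = h/√(h²+d²) = 3.03/√(3.03²+1.73²) = 0.8684.
Balancing moments: T × 1.73 × 0.8684 = 378.6, giving T = 378.6 / 1.502 = 252 N.

T ≈ 252 N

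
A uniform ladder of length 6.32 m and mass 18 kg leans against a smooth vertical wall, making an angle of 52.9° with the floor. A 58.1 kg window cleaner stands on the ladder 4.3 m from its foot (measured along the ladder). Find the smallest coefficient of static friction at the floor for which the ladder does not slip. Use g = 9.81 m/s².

About the foot of the ladder:
Ladder weight 18×9.81 = 176.6 N acts at 3.16 m along the ladder; its horizontal arm is 3.16·cos52.9° = 1.906 m → τ = 336.6 N·m clockwise.
Window cleaner: 58.1×9.81 = 570 N at 4.3 m → arm 2.594 m → τ = 1479 N·m clockwise.
Wall normal N acts horizontally at the top; its moment arm is the height L sinθ = 6.32·sin52.9° = 5.041 m, counterclockwise.
Setting net torque to zero: N × 5.041 = 1816 → N = 360.2 N.
ΣFx = 0 ⇒ f = N_wall = 360.2 N. ΣFy = 0 ⇒ N_floor = 746.6 N.
μ_min = f / N_floor = 360.2 / 746.6 = 0.482.

μ_min ≈ 0.482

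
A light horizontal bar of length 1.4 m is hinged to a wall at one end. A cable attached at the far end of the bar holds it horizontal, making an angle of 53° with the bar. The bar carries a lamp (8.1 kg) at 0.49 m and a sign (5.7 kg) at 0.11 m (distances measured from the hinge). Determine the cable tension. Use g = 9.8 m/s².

T ≈ 40.3 N

Sum moments about the hinge (the unknown hinge reaction has zero arm there).
Lamp: 8.1 × 9.8 = 79.38 N down at 0.49 m → arm 0.49 m, τ = 79.38 × 0.49 = 38.9 N·m clockwise.
Sign: 5.7 × 9.8 = 55.86 N down at 0.11 m → arm 0.11 m, τ = 55.86 × 0.11 = 6.145 N·m clockwise.
Total clockwise load moment = 45.05 N·m.
The cable tension T acts at 1.4 m; only its component perpendicular to the bar, T sinθ, produces torque. sin 53° = 0.7986.
Balancing moments: T × 1.4 × 0.7986 = 45.05, giving T = 45.05 / 1.118 = 40.3 N.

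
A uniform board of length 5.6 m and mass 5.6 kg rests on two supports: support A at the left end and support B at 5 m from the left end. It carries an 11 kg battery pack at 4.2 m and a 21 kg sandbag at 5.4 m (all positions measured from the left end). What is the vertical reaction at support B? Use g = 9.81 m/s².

Sum moments about support A (its reaction then has zero moment arm).
Beam weight: 5.6 × 9.81 = 54.94 N down at 2.8 m → arm 2.8 m, τ = 54.94 × 2.8 = 153.8 N·m clockwise.
Battery pack: 11 × 9.81 = 107.9 N down at 4.2 m → arm 4.2 m, τ = 107.9 × 4.2 = 453.2 N·m clockwise.
Sandbag: 21 × 9.81 = 206 N down at 5.4 m → arm 5.4 m, τ = 206 × 5.4 = 1112 N·m clockwise.
Net load moment about support A = 1719 N·m clockwise.
Reaction R at support B is upward at 5 m, arm 5 m → moment R × 5 counterclockwise.
For rotational equilibrium, R × 5 = 1719, so R = 344 N.

R_B ≈ 344 N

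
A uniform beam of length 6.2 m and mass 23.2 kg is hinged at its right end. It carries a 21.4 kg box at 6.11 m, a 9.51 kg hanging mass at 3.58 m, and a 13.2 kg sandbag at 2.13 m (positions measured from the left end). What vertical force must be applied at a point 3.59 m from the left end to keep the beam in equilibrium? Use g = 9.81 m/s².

F ≈ 573 N

Choose the right end as the axis so the unknown pivot reaction has zero arm there.
Beam weight: 23.2 × 9.81 = 227.6 N down at 3.1 m → arm 3.1 m, τ = 227.6 × 3.1 = 705.6 N·m counterclockwise.
Box: 21.4 × 9.81 = 209.9 N down at 6.11 m → arm 0.09 m, τ = 209.9 × 0.09 = 18.89 N·m counterclockwise.
Hanging mass: 9.51 × 9.81 = 93.29 N down at 3.58 m → arm 2.62 m, τ = 93.29 × 2.62 = 244.4 N·m counterclockwise.
Sandbag: 13.2 × 9.81 = 129.5 N down at 2.13 m → arm 4.07 m, τ = 129.5 × 4.07 = 527.1 N·m counterclockwise.
Net moment of the loads = 1496 N·m counterclockwise.
The upward force F acts at a point 3.59 m from the left end, arm 2.61 m, giving F × 2.61 clockwise.
For rotational equilibrium, F × 2.61 = 1496, so F = 1496 / 2.61 = 573 N.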